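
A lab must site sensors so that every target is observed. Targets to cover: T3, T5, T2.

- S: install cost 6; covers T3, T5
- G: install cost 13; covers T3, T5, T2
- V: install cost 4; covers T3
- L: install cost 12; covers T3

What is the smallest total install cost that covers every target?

13

This is a weighted set-cover instance.
The greedy cost-per-new-target heuristic would pick S and G for 19, but a cheaper cover exists.
G alone covers T3, T5, T2 — every target.
Total install cost: 13.
No cover costs less than 13.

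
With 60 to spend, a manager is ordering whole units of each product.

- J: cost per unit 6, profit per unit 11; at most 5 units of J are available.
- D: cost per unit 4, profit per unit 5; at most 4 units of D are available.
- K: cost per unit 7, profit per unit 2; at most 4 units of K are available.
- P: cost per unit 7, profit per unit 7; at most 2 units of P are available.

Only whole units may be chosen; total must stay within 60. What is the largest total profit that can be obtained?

5×J, 3×D, and 2×P: cost 56 ≤ 60, profit 5·11 + 3·5 + 2·7 = 84.
5×J, 4×D, and 2×P: cost 60 ≤ 60, profit 5·11 + 4·5 + 2·7 = 89.
Best is 89.

89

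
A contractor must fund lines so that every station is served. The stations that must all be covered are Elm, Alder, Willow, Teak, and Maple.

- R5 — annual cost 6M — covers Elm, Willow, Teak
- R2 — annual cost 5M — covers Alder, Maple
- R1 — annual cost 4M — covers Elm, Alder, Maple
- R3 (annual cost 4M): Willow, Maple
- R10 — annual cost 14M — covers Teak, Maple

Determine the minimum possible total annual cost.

Choose R5 and R1: together they cover Elm, Alder, Willow, Teak, Maple — every station.
Total annual cost: 6 + 4 = 10.

10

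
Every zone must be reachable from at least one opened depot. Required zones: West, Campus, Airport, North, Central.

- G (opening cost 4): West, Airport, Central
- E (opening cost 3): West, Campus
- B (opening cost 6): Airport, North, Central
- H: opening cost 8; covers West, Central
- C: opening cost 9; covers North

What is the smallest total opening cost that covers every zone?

Choose E and B: together they cover West, Campus, Airport, North, Central — every zone.
Total opening cost: 3 + 6 = 9.

9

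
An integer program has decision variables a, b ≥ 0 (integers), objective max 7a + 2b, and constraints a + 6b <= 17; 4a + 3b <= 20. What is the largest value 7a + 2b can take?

(a,b)=(5,0): 1·5+6·0=5≤17, 4·5+3·0=20≤20, objective 35.
(a,b)=(4,1): 1·4+6·1=10≤17, 4·4+3·1=19≤20, objective 30.
The best lattice point is (5,0), giving 35.

35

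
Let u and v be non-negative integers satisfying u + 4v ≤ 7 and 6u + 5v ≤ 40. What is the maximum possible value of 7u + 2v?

The continuous relaxation peaks at (6.67, 0) with value 46.67; rounding to a feasible lattice point costs some objective.
(u,v)=(6,0): 1·6+4·0=6≤7, 6·6+5·0=36≤40, objective 42.
(u,v)=(5,0): 1·5+4·0=5≤7, 6·5+5·0=30≤40, objective 35.
The best lattice point is (6,0), giving 42.

42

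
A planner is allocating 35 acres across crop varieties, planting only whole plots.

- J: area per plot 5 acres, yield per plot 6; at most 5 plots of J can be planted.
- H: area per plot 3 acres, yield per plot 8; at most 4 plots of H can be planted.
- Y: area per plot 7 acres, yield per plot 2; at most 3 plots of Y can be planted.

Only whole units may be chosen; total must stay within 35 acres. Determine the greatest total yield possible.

H has the best ratio (8/3); taking only H gives at most 4×8 = 32 (stopped by the supply cap of 4).
Mixing does better — 4×J and 4×H: area 32 ≤ 35, yield 4·6 + 4·8 = 56.

56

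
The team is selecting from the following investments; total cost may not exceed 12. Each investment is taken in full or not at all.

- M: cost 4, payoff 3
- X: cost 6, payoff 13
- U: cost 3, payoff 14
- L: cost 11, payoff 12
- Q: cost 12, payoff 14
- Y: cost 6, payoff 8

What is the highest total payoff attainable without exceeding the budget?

Treat it as a binary knapsack problem.
U + Y: cost 3 + 6 = 9 ≤ 12, payoff 14 + 8 = 22.
X + U: cost 6 + 3 = 9 ≤ 12, payoff 13 + 14 = 27.
X + Y: cost 6 + 6 = 12 ≤ 12, payoff 13 + 8 = 21.
Best is X and U with total payoff 27.

27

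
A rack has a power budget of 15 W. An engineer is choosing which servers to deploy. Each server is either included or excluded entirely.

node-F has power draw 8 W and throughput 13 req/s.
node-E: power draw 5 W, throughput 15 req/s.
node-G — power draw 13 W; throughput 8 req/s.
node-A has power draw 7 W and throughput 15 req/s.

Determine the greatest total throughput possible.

30

Take node-E and node-A: power draw 5 + 7 = 12 ≤ 15, throughput 15 + 15 = 30.
No other feasible combination does better.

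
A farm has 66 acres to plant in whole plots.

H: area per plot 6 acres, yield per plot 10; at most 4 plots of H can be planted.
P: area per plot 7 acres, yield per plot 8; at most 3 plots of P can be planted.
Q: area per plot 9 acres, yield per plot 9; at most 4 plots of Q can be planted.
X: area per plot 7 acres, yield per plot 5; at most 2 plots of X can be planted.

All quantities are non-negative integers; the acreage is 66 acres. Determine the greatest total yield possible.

Take 4×H, 2×P, and 3×Q: area 65 ≤ 66, yield 4·10 + 2·8 + 3·9 = 83.
H has the best ratio (10/6) and is taken to its limit of 4; remaining capacity is filled optimally with the others.

83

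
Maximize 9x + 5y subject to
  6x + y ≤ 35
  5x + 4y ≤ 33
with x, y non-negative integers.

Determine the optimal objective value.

(x,y)=(5,2): 6·5+1·2=32≤35, 5·5+4·2=33≤33, objective 55.
(x,y)=(4,3): 6·4+1·3=27≤35, 5·4+4·3=32≤33, objective 51.
No feasible integer point exceeds 55.

55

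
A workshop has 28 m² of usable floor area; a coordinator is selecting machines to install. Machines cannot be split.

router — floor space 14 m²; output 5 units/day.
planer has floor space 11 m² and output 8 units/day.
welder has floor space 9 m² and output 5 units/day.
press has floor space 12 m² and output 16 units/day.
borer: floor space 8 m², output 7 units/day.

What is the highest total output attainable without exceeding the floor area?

24

Allowing fractional choices, the relaxed optimum would be about 28.8, but machines are indivisible.
press + borer: floor space 12 + 8 = 20 ≤ 28, output 16 + 7 = 23.
planer + press: floor space 11 + 12 = 23 ≤ 28, output 8 + 16 = 24.
Best is planer and press with total output 24.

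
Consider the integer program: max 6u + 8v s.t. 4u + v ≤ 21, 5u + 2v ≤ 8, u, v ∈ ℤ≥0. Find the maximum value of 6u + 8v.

(u,v)=(0,4) is feasible, giving 32.
(u,v)=(0,3) is feasible, giving 24.
No feasible integer point exceeds 32.

32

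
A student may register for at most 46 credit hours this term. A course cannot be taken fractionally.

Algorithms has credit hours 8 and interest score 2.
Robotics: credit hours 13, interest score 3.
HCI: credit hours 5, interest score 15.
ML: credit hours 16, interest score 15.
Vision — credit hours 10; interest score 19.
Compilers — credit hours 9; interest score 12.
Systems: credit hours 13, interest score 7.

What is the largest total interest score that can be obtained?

61

Take HCI, ML, Vision, and Compilers: credit hours 5 + 16 + 10 + 9 = 40 ≤ 46, interest score 15 + 15 + 19 + 12 = 61.
No other feasible combination does better.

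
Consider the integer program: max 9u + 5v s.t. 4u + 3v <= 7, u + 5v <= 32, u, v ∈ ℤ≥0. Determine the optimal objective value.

The continuous relaxation peaks at (1.75, 0) with value 15.75; rounding to a feasible lattice point costs some objective.
(u,v)=(1,1): 4·1+3·1=7≤7, 1·1+5·1=6≤32, objective 14.
(u,v)=(0,2): 4·0+3·2=6≤7, 1·0+5·2=10≤32, objective 10.
(u,v)=(1,0): 4·1+3·0=4≤7, 1·1+5·0=1≤32, objective 9.
Maximum is 14 at (u,v)=(1,1).

14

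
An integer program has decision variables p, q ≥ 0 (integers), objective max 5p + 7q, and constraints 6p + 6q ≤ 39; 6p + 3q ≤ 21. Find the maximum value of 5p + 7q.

42

The continuous relaxation peaks at (0, 6.5) with value 45.50; rounding to a feasible lattice point costs some objective.
(p,q)=(0,6): 6·0+6·6=36≤39, 6·0+3·6=18≤21, objective 42.
(p,q)=(1,5): 6·1+6·5=36≤39, 6·1+3·5=21≤21, objective 40.
(p,q)=(0,5): 6·0+6·5=30≤39, 6·0+3·5=15≤21, objective 35.
Maximum is 42 at (p,q)=(0,6).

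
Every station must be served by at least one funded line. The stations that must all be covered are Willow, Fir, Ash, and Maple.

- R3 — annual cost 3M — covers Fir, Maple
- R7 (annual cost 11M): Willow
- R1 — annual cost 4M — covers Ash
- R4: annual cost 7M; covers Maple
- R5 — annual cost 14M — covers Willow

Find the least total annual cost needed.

18

Choose R3, R7, and R1: together they cover Willow, Fir, Ash, Maple — every station.
Total annual cost: 3 + 11 + 4 = 18.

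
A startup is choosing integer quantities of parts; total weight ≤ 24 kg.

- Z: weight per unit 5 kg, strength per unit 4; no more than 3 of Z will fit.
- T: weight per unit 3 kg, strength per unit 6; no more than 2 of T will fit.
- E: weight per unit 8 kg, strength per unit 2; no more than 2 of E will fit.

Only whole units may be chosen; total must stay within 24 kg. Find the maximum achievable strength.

T has the best ratio (6/3); taking only T gives at most 2×6 = 12 (stopped by the supply cap of 2).
Mixing does better — 3×Z and 2×T: weight 21 ≤ 24, strength 3·4 + 2·6 = 24.

24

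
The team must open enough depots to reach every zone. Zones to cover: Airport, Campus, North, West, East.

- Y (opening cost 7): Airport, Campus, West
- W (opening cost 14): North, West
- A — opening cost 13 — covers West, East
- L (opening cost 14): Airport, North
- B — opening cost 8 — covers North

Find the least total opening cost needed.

28

Choose Y, A, and B: together they cover Airport, Campus, North, West, East — every zone.
Total opening cost: 7 + 13 + 8 = 28.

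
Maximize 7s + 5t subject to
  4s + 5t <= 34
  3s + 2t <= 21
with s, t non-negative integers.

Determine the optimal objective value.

49

(s,t)=(7,0): 4·7+5·0=28≤34, 3·7+2·0=21≤21, objective 49.
(s,t)=(6,1): 4·6+5·1=29≤34, 3·6+2·1=20≤21, objective 47.
(s,t)=(5,2): 4·5+5·2=30≤34, 3·5+2·2=19≤21, objective 45.
No feasible integer point exceeds 49.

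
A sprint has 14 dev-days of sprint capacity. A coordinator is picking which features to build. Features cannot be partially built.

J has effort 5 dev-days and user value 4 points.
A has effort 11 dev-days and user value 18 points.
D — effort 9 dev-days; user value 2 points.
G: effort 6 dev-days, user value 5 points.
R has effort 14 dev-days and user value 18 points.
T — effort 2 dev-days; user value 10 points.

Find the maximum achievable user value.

28

Allowing fractional choices, the relaxed optimum would be about 29.3, but features are indivisible.
A + T: effort 11 + 2 = 13 ≤ 14, user value 18 + 10 = 28.
J + G + T: effort 5 + 6 + 2 = 13 ≤ 14, user value 4 + 5 + 10 = 19.
Best is A and T with total user value 28.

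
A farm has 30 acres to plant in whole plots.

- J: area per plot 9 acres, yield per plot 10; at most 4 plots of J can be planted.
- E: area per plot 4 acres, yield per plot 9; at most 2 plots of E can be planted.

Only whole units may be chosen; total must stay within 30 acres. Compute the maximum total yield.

38

2×J and 2×E: area 26 ≤ 30, yield 2·10 + 2·9 = 38.
3×J: area 27 ≤ 30, yield 3·10 = 30.
Best is 38.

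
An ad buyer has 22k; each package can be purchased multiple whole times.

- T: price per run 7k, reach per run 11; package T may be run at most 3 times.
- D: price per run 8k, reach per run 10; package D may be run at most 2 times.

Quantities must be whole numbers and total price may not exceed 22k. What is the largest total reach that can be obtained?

33

T has the best ratio (11/7); taking only T gives at most 3×11 = 33 (stopped by the price limit).
Optimal: 3×T: price 21 ≤ 22, reach 3·11 = 33.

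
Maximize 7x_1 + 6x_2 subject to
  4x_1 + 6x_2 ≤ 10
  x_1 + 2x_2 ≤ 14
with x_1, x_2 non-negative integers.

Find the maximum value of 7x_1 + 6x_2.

14

Relaxing integrality, the LP optimum is 17.50 at (x_1,x_2) = (2.5, 0), which is not an integer point.
(x_1,x_2)=(2,0): 4·2+6·0=8≤10, 1·2+2·0=2≤14, objective 14.
(x_1,x_2)=(1,1): 4·1+6·1=10≤10, 1·1+2·1=3≤14, objective 13.
(x_1,x_2)=(1,0): 4·1+6·0=4≤10, 1·1+2·0=1≤14, objective 7.
Maximum is 14 at (x_1,x_2)=(2,0).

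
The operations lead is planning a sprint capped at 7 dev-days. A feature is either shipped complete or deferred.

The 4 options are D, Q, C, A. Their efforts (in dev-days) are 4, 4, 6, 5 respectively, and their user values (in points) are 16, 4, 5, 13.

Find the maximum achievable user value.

16

Allowing fractional choices, the relaxed optimum would be about 23.8, but features are indivisible.
C: effort 6 ≤ 7, user value 5.
A: effort 5 ≤ 7, user value 13.
D: effort 4 ≤ 7, user value 16.
Best is D with total user value 16.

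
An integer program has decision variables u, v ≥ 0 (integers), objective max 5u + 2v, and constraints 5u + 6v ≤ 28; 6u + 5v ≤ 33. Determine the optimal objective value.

(u,v)=(5,0): 5·5+6·0=25≤28, 6·5+5·0=30≤33, objective 25.
(u,v)=(4,1): 5·4+6·1=26≤28, 6·4+5·1=29≤33, objective 22.
(u,v)=(4,0): 5·4+6·0=20≤28, 6·4+5·0=24≤33, objective 20.
The best lattice point is (5,0), giving 25.

25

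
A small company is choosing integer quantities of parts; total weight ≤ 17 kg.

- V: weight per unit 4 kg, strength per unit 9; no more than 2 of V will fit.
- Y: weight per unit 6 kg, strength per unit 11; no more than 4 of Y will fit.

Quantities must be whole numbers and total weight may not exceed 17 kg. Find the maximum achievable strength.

31

This is a bounded integer knapsack.
1×V and 2×Y: weight 16 ≤ 17, strength 1·9 + 2·11 = 31.
2×V and 1×Y: weight 14 ≤ 17, strength 2·9 + 1·11 = 29.
Best is 31.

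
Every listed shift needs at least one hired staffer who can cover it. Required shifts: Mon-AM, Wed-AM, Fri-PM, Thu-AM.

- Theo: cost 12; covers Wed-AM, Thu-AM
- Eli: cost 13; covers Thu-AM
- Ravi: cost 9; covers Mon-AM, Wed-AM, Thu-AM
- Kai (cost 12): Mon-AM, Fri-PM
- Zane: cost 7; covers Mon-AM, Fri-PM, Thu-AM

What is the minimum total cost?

This is an integer covering problem.
Choose Ravi and Zane: together they cover Mon-AM, Wed-AM, Fri-PM, Thu-AM — every shift.
Total cost: 9 + 7 = 16.

16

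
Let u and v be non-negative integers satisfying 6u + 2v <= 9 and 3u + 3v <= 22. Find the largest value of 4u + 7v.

28

(u,v)=(0,4) is feasible, giving 28.
(u,v)=(0,3) is feasible, giving 21.
Maximum is 28 at (u,v)=(0,4).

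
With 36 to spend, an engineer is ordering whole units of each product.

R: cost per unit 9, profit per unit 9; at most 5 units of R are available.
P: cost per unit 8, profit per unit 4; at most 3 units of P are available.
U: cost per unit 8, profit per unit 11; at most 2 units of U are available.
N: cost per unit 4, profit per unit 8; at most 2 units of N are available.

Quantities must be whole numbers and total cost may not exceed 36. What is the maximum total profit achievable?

47

This is a bounded integer knapsack.
Take 1×R, 2×U, and 2×N: cost 33 ≤ 36, profit 1·9 + 2·11 + 2·8 = 47.
N has the best ratio (8/4) and is taken to its limit of 2; remaining capacity is filled optimally with the others.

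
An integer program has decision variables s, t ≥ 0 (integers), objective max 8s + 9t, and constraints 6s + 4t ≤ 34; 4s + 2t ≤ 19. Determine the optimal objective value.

(s,t)=(0,8): 6·0+4·8=32≤34, 4·0+2·8=16≤19, objective 72.
(s,t)=(1,7): 6·1+4·7=34≤34, 4·1+2·7=18≤19, objective 71.
(s,t)=(0,7): 6·0+4·7=28≤34, 4·0+2·7=14≤19, objective 63.
The best lattice point is (0,8), giving 72.

72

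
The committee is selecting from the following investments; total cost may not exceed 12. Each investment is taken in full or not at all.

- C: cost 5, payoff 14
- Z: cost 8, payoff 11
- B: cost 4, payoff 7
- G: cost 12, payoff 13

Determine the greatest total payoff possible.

This is an integer program with binary decision variables.
Allowing fractional choices, the relaxed optimum would be about 25.1, but investments are indivisible.
Z + B: cost 8 + 4 = 12 ≤ 12, payoff 11 + 7 = 18.
C: cost 5 ≤ 12, payoff 14.
C + B: cost 5 + 4 = 9 ≤ 12, payoff 14 + 7 = 21.
Best is C and B with total payoff 21.

21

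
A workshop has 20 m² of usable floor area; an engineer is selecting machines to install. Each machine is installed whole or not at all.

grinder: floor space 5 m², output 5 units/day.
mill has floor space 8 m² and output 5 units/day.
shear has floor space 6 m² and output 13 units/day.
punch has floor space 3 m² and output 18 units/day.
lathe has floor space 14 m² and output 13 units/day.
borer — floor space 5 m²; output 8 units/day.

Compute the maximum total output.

Allowing fractional choices, the relaxed optimum would be about 44.9, but machines are indivisible.
shear + punch + borer: floor space 6 + 3 + 5 = 14 ≤ 20, output 13 + 18 + 8 = 39.
grinder + shear + punch + borer: floor space 5 + 6 + 3 + 5 = 19 ≤ 20, output 5 + 13 + 18 + 8 = 44.
grinder + shear + punch: floor space 5 + 6 + 3 = 14 ≤ 20, output 5 + 13 + 18 = 36.
Best is grinder, shear, punch, and borer with total output 44.

44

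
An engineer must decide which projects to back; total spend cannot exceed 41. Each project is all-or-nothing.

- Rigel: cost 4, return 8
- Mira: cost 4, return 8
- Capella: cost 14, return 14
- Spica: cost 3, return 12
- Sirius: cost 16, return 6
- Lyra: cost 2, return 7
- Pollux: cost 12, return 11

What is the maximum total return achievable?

Rigel + Mira + Capella + Spica + Pollux: cost 4 + 4 + 14 + 3 + 12 = 37 ≤ 41, return 8 + 8 + 14 + 12 + 11 = 53.
Rigel + Mira + Capella + Spica + Lyra + Pollux: cost 4 + 4 + 14 + 3 + 2 + 12 = 39 ≤ 41, return 8 + 8 + 14 + 12 + 7 + 11 = 60.
Best is Rigel, Mira, Capella, Spica, Lyra, and Pollux with total return 60.

60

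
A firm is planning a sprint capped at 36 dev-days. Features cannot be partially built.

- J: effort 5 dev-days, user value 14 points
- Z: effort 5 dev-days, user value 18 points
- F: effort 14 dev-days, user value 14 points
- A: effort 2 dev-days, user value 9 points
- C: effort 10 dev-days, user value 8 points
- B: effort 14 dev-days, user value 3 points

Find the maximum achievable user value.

63

J + Z + F + C: effort 5 + 5 + 14 + 10 = 34 ≤ 36, user value 14 + 18 + 14 + 8 = 54.
J + Z + F + A: effort 5 + 5 + 14 + 2 = 26 ≤ 36, user value 14 + 18 + 14 + 9 = 55.
J + Z + F + A + C: effort 5 + 5 + 14 + 2 + 10 = 36 ≤ 36, user value 14 + 18 + 14 + 9 + 8 = 63.
Best is J, Z, F, A, and C with total user value 63.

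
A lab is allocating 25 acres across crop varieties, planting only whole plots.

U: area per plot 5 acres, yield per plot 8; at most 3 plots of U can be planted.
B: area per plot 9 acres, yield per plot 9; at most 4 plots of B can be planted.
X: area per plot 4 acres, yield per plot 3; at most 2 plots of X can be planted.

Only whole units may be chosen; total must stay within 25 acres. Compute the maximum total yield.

3×U and 1×B: area 24 ≤ 25, yield 3·8 + 1·9 = 33.
3×U and 2×X: area 23 ≤ 25, yield 3·8 + 2·3 = 30.
Best is 33.

33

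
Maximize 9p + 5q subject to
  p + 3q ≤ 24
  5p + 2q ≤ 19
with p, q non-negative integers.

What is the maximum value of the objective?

44

(p,q)=(1,7): 1·1+3·7=22≤24, 5·1+2·7=19≤19, objective 44.
(p,q)=(0,8): 1·0+3·8=24≤24, 5·0+2·8=16≤19, objective 40.
(p,q)=(1,6): 1·1+3·6=19≤24, 5·1+2·6=17≤19, objective 39.
No feasible integer point exceeds 44.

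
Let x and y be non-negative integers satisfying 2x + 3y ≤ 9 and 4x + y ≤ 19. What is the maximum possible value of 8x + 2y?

(x,y)=(4,0): 2·4+3·0=8≤9, 4·4+1·0=16≤19, objective 32.
(x,y)=(3,1): 2·3+3·1=9≤9, 4·3+1·1=13≤19, objective 26.
(x,y)=(3,0): 2·3+3·0=6≤9, 4·3+1·0=12≤19, objective 24.
Maximum is 32 at (x,y)=(4,0).

32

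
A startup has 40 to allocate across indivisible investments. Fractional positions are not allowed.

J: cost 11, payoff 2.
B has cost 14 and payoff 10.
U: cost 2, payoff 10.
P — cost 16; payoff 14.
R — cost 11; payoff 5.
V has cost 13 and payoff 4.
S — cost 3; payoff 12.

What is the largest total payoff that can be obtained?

46

U + P + R + S: cost 2 + 16 + 11 + 3 = 32 ≤ 40, payoff 10 + 14 + 5 + 12 = 41.
B + U + P + S: cost 14 + 2 + 16 + 3 = 35 ≤ 40, payoff 10 + 10 + 14 + 12 = 46.
Best is B, U, P, and S with total payoff 46.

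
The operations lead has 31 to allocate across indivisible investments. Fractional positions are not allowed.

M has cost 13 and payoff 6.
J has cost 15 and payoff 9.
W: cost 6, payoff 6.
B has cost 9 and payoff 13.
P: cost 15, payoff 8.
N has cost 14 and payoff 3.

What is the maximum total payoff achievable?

Treat it as a binary knapsack problem.
J + W + B: cost 15 + 6 + 9 = 30 ≤ 31, payoff 9 + 6 + 13 = 28.
W + B + P: cost 6 + 9 + 15 = 30 ≤ 31, payoff 6 + 13 + 8 = 27.
M + W + B: cost 13 + 6 + 9 = 28 ≤ 31, payoff 6 + 6 + 13 = 25.
Best is J, W, and B with total payoff 28.

28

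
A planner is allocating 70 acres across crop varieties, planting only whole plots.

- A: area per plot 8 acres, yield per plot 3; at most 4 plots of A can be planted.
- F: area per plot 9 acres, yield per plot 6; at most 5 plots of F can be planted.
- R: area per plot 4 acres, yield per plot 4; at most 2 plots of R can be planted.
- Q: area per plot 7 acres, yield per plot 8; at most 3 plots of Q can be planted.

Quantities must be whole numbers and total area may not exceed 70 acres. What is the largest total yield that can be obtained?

4×F, 2×R, and 3×Q: area 65 ≤ 70, yield 4·6 + 2·4 + 3·8 = 56.
5×F, 1×R, and 3×Q: area 70 ≤ 70, yield 5·6 + 1·4 + 3·8 = 58.
Best is 58.

58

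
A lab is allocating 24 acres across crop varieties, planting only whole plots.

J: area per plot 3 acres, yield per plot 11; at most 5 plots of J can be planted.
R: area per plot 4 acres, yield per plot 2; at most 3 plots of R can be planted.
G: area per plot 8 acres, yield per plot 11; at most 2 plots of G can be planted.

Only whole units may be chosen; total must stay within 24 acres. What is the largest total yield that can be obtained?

Take 5×J and 1×G: area 23 ≤ 24, yield 5·11 + 1·11 = 66.
J has the best ratio (11/3) and is taken to its limit of 5; remaining capacity is filled optimally with the others.

66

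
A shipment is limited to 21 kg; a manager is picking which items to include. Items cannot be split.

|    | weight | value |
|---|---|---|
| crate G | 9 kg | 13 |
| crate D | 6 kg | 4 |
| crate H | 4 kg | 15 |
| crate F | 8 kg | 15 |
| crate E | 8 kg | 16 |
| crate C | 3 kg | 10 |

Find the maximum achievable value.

46

This is a 0-1 knapsack instance.
crate G + crate H + crate E: weight 9 + 4 + 8 = 21 ≤ 21, value 13 + 15 + 16 = 44.
crate H + crate F + crate E: weight 4 + 8 + 8 = 20 ≤ 21, value 15 + 15 + 16 = 46.
crate D + crate H + crate E + crate C: weight 6 + 4 + 8 + 3 = 21 ≤ 21, value 4 + 15 + 16 + 10 = 45.
Best is crate H, crate F, and crate E with total value 46.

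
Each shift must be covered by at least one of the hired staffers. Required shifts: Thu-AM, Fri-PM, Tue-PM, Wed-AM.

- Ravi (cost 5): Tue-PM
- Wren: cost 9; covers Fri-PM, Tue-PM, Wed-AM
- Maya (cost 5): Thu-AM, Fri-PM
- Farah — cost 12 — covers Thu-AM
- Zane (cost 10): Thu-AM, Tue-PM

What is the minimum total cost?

14

Choose Wren and Maya: together they cover Thu-AM, Fri-PM, Tue-PM, Wed-AM — every shift.
Total cost: 9 + 5 = 14.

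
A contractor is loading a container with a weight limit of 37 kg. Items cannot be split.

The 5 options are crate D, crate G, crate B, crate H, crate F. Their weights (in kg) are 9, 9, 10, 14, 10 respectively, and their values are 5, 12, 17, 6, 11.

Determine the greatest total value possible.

crate G + crate B + crate H: weight 9 + 10 + 14 = 33 ≤ 37, value 12 + 17 + 6 = 35.
crate G + crate B + crate F: weight 9 + 10 + 10 = 29 ≤ 37, value 12 + 17 + 11 = 40.
Best is crate G, crate B, and crate F with total value 40.

40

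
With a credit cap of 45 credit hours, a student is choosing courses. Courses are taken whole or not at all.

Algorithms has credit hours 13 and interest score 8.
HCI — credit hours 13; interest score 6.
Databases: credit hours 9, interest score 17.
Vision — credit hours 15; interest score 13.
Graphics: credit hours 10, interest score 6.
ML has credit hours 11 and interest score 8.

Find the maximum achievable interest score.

This is a 0-1 knapsack instance.
Allowing fractional choices, the relaxed optimum would be about 44.2, but courses are indivisible.
Databases + Vision + ML: credit hours 9 + 15 + 11 = 35 ≤ 45, interest score 17 + 13 + 8 = 38.
Algorithms + Databases + Graphics + ML: credit hours 13 + 9 + 10 + 11 = 43 ≤ 45, interest score 8 + 17 + 6 + 8 = 39.
Databases + Vision + Graphics + ML: credit hours 9 + 15 + 10 + 11 = 45 ≤ 45, interest score 17 + 13 + 6 + 8 = 44.
Best is Databases, Vision, Graphics, and ML with total interest score 44.

44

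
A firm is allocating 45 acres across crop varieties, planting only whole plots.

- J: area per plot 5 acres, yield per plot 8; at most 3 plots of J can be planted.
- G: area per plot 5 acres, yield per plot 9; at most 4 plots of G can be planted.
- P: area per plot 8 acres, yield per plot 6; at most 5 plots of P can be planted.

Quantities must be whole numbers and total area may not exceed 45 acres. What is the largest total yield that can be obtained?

66

3×J and 4×G: area 35 ≤ 45, yield 3·8 + 4·9 = 60.
3×J, 4×G, and 1×P: area 43 ≤ 45, yield 3·8 + 4·9 + 1·6 = 66.
Best is 66.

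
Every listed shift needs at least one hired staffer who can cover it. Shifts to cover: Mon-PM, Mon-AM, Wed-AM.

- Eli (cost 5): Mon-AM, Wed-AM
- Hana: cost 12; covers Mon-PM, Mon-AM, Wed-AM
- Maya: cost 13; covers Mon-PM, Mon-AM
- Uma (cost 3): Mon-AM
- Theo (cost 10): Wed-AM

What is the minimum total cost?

12

The greedy cost-per-new-shift heuristic would pick Eli and Hana for 17, but a cheaper cover exists.
Hana alone covers Mon-PM, Mon-AM, Wed-AM — every shift.
Total cost: 12.
No cover costs less than 12.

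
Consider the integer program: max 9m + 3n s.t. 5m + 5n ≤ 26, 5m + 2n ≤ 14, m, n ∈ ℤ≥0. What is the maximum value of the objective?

24

(m,n)=(2,2): 5·2+5·2=20≤26, 5·2+2·2=14≤14, objective 24.
(m,n)=(2,1): 5·2+5·1=15≤26, 5·2+2·1=12≤14, objective 21.
(m,n)=(2,0): 5·2+5·0=10≤26, 5·2+2·0=10≤14, objective 18.
Maximum is 24 at (m,n)=(2,2).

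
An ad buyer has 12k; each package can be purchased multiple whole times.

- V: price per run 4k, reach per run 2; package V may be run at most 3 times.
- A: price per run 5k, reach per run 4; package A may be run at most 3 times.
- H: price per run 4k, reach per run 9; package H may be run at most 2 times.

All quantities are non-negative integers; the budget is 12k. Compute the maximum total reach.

20

Take 1×V and 2×H: price 12 ≤ 12, reach 1·2 + 2·9 = 20.
H has the best ratio (9/4) and is taken to its limit of 2; remaining capacity is filled optimally with the others.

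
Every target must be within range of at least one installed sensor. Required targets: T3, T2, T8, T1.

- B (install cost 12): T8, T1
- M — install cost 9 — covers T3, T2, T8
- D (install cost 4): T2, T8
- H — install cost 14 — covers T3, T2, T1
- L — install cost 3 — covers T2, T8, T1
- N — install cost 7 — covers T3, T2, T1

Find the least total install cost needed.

This is an integer covering problem.
Choose L and N: together they cover T3, T2, T8, T1 — every target.
Total install cost: 3 + 7 = 10.

10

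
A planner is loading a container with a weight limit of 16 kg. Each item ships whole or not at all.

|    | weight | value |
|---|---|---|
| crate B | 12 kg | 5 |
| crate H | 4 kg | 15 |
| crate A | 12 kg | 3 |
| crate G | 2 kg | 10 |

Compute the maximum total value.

Take crate H and crate G: weight 4 + 2 = 6 ≤ 16, value 15 + 10 = 25.
No other feasible combination does better.

25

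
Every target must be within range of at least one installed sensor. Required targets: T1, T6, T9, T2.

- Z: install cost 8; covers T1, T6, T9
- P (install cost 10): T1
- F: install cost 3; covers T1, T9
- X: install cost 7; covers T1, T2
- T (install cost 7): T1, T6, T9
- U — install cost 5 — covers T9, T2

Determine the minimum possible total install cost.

The greedy cost-per-new-target heuristic would pick F, U, and T for 15, but a cheaper cover exists.
Choose T and U: together they cover T1, T6, T9, T2 — every target.
Total install cost: 7 + 5 = 12.
No cover costs less than 12.

12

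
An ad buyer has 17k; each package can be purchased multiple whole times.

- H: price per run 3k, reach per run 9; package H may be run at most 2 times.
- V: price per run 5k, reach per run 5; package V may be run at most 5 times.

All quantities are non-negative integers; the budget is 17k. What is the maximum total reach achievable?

28

This is a bounded integer knapsack.
H has the best ratio (9/3); taking only H gives at most 2×9 = 18 (stopped by the supply cap of 2).
Mixing does better — 2×H and 2×V: price 16 ≤ 17, reach 2·9 + 2·5 = 28.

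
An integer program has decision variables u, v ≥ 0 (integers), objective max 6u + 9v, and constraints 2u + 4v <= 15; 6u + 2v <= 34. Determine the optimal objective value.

39

Relaxing integrality, the LP optimum is 41.70 at (u,v) = (5.3, 1.1), which is not an integer point.
(u,v)=(5,1) is feasible, giving 39.
(u,v)=(4,1) is feasible, giving 33.
Maximum is 39 at (u,v)=(5,1).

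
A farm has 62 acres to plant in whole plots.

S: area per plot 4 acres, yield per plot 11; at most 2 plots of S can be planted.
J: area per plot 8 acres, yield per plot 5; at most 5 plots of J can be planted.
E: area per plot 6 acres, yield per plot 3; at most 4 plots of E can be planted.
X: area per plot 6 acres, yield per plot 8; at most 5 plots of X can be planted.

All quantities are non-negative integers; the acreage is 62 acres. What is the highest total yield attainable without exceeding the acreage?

77

This is a bounded integer knapsack.
2×S, 2×J, 1×E, and 5×X: area 60 ≤ 62, yield 2·11 + 2·5 + 1·3 + 5·8 = 75.
2×S, 3×J, and 5×X: area 62 ≤ 62, yield 2·11 + 3·5 + 5·8 = 77.
Best is 77.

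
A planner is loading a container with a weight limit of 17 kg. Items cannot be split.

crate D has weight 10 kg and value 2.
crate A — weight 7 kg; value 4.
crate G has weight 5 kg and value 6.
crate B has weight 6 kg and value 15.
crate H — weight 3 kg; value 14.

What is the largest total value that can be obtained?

crate G + crate B + crate H: weight 5 + 6 + 3 = 14 ≤ 17, value 6 + 15 + 14 = 35.
crate A + crate B + crate H: weight 7 + 6 + 3 = 16 ≤ 17, value 4 + 15 + 14 = 33.
crate B + crate H: weight 6 + 3 = 9 ≤ 17, value 15 + 14 = 29.
Best is crate G, crate B, and crate H with total value 35.

35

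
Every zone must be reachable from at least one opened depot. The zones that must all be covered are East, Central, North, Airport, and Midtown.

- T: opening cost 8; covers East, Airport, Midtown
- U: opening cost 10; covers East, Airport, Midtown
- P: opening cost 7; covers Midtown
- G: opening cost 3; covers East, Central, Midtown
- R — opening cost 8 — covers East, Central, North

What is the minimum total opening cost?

Choose T and R: together they cover East, Central, North, Airport, Midtown — every zone.
Total opening cost: 8 + 8 = 16.

16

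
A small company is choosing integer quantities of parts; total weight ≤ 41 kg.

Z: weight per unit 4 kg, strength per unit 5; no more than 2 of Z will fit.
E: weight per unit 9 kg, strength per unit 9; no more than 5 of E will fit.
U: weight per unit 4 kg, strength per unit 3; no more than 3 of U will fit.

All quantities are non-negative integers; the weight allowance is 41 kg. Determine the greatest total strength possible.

41

This is a bounded integer knapsack.
Z has the best ratio (5/4); taking only Z gives at most 2×5 = 10 (stopped by the supply cap of 2).
Mixing does better — 1×Z and 4×E: weight 40 ≤ 41, strength 1·5 + 4·9 = 41.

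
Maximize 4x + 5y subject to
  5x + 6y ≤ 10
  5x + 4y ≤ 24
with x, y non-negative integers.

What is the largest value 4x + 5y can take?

8

(x,y)=(2,0): 5·2+6·0=10≤10, 5·2+4·0=10≤24, objective 8.
(x,y)=(0,1): 5·0+6·1=6≤10, 5·0+4·1=4≤24, objective 5.
(x,y)=(1,0): 5·1+6·0=5≤10, 5·1+4·0=5≤24, objective 4.
Maximum is 8 at (x,y)=(2,0).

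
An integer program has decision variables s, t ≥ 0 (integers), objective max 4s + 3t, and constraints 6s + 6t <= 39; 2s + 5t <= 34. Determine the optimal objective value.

(s,t)=(6,0): 6·6+6·0=36≤39, 2·6+5·0=12≤34, objective 24.
(s,t)=(5,1): 6·5+6·1=36≤39, 2·5+5·1=15≤34, objective 23.
(s,t)=(5,0): 6·5+6·0=30≤39, 2·5+5·0=10≤34, objective 20.
Maximum is 24 at (s,t)=(6,0).

24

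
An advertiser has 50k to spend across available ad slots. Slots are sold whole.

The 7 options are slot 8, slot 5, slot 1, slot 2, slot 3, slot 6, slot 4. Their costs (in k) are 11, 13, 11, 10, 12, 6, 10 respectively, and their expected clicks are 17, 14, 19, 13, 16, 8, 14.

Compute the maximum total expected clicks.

This is an integer program with binary decision variables.
Take slot 8, slot 1, slot 3, slot 6, and slot 4: cost 11 + 11 + 12 + 6 + 10 = 50 ≤ 50, expected clicks 17 + 19 + 16 + 8 + 14 = 74.
No other feasible combination does better.

74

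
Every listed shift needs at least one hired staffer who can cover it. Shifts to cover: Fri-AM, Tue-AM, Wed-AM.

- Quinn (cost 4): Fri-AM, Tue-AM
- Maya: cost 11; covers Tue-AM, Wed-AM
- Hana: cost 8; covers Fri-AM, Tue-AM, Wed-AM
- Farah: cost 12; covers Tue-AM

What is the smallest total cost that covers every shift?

This is an integer covering problem.
The greedy cost-per-new-shift heuristic would pick Quinn and Hana for 12, but a cheaper cover exists.
Hana alone covers Fri-AM, Tue-AM, Wed-AM — every shift.
Total cost: 8.
No cover costs less than 8.

8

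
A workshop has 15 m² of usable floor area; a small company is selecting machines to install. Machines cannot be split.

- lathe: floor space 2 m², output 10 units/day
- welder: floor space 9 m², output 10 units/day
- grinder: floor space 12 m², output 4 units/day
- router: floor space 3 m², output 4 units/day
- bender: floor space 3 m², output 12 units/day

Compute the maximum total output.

lathe + welder + bender: floor space 2 + 9 + 3 = 14 ≤ 15, output 10 + 10 + 12 = 32.
welder + router + bender: floor space 9 + 3 + 3 = 15 ≤ 15, output 10 + 4 + 12 = 26.
lathe + router + bender: floor space 2 + 3 + 3 = 8 ≤ 15, output 10 + 4 + 12 = 26.
Best is lathe, welder, and bender with total output 32.

32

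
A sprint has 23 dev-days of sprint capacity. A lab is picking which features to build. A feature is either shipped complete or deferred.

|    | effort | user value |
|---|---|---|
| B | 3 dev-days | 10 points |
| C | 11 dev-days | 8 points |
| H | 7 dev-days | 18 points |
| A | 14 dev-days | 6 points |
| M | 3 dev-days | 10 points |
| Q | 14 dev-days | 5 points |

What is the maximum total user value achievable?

Take B, H, and M: effort 3 + 7 + 3 = 13 ≤ 23, user value 10 + 18 + 10 = 38.
No other feasible combination does better.

38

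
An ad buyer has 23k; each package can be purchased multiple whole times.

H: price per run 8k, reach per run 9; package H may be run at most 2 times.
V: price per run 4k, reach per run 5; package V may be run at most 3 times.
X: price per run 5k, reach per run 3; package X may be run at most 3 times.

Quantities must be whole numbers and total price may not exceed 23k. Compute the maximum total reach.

2×H and 1×V: price 20 ≤ 23, reach 2·9 + 1·5 = 23.
1×H and 3×V: price 20 ≤ 23, reach 1·9 + 3·5 = 24.
Best is 24.

24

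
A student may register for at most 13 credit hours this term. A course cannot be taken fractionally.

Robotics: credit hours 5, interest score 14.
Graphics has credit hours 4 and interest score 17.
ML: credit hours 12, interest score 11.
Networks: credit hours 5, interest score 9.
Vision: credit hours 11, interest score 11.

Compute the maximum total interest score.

31

Take Robotics and Graphics: credit hours 5 + 4 = 9 ≤ 13, interest score 14 + 17 = 31.
No other feasible combination does better.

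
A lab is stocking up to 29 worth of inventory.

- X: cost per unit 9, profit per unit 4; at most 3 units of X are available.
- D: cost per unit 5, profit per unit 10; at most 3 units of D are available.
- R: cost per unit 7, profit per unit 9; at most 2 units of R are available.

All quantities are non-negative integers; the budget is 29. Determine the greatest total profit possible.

48

Take 3×D and 2×R: cost 29 ≤ 29, profit 3·10 + 2·9 = 48.
D has the best ratio (10/5) and is taken to its limit of 3; remaining capacity is filled optimally with the others.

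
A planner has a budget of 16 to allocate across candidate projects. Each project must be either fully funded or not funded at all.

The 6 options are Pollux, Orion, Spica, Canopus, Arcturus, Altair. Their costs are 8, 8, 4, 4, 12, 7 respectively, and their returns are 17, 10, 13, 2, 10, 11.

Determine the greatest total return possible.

32

This is a 0-1 knapsack instance.
Allowing fractional choices, the relaxed optimum would be about 36.3, but projects are indivisible.
Pollux + Altair: cost 8 + 7 = 15 ≤ 16, return 17 + 11 = 28.
Pollux + Spica: cost 8 + 4 = 12 ≤ 16, return 17 + 13 = 30.
Pollux + Spica + Canopus: cost 8 + 4 + 4 = 16 ≤ 16, return 17 + 13 + 2 = 32.
Best is Pollux, Spica, and Canopus with total return 32.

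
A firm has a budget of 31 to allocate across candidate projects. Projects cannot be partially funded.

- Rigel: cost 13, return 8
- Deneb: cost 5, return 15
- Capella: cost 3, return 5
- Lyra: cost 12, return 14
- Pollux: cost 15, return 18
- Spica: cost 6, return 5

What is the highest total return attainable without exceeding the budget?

43

Allowing fractional choices, the relaxed optimum would be about 47.3, but projects are indivisible.
Deneb + Capella + Pollux + Spica: cost 5 + 3 + 15 + 6 = 29 ≤ 31, return 15 + 5 + 18 + 5 = 43.
Deneb + Capella + Pollux: cost 5 + 3 + 15 = 23 ≤ 31, return 15 + 5 + 18 = 38.
Deneb + Capella + Lyra + Spica: cost 5 + 3 + 12 + 6 = 26 ≤ 31, return 15 + 5 + 14 + 5 = 39.
Best is Deneb, Capella, Pollux, and Spica with total return 43.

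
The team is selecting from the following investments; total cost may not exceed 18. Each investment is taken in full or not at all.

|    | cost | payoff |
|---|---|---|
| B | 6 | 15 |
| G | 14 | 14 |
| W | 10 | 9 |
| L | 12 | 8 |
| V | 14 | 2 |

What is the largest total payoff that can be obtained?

Allowing fractional choices, the relaxed optimum would be about 27.0, but investments are indivisible.
B + W: cost 6 + 10 = 16 ≤ 18, payoff 15 + 9 = 24.
B: cost 6 ≤ 18, payoff 15.
B + L: cost 6 + 12 = 18 ≤ 18, payoff 15 + 8 = 23.
Best is B and W with total payoff 24.

24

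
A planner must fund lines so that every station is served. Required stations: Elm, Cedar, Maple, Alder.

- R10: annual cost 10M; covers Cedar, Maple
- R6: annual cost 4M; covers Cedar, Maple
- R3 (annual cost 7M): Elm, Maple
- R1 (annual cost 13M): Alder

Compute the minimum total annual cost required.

24

Choose R6, R3, and R1: together they cover Elm, Cedar, Maple, Alder — every station.
Total annual cost: 4 + 7 + 13 = 24.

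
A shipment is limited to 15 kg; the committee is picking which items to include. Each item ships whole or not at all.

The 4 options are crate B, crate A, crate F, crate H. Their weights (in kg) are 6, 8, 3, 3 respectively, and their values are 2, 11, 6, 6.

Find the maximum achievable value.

23

Allowing fractional choices, the relaxed optimum would be about 23.3, but items are indivisible.
crate A + crate F + crate H: weight 8 + 3 + 3 = 14 ≤ 15, value 11 + 6 + 6 = 23.
crate A + crate F: weight 8 + 3 = 11 ≤ 15, value 11 + 6 = 17.
crate A + crate H: weight 8 + 3 = 11 ≤ 15, value 11 + 6 = 17.
Best is crate A, crate F, and crate H with total value 23.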